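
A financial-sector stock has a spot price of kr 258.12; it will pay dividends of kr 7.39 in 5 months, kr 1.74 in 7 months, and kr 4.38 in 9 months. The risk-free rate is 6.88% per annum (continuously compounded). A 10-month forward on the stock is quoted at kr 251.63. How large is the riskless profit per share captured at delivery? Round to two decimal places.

PV(dividends) I = 7.39·e^(−0.0688·5/12) + 1.74·e^(−0.0688·7/12) + 4.38·e^(−0.0688·9/12) = 13.0124
Fair forward F* = (S − I)·e^(rT) = (258.12 − 13.0124)·e^0.057333 = 245.1076 × 1.059008 = 259.5709
Market kr 251.63 < fair 259.5709: forward underpriced → reverse cash-and-carry (short the stock, invest proceeds at r, pay the dividends, go long the forward).
Profit at T = |F_mkt − F*| = |251.63 − 259.5709| = kr 7.94 per share

kr 7.94 per share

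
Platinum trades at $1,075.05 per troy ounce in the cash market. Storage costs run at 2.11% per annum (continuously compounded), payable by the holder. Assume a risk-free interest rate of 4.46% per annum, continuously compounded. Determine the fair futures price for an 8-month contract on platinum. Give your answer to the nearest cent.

Net carry = r + u − y = 0.0446 + 0.0211 − 0.0000 = 0.0657
F = S·e^((r+u−y)T) = 1075.05 · e^(0.0657 × 8/12) = 1075.05 · e^0.04380000
= 1075.05 × 1.04477338 = $1,123.18 per troy ounce

$1,123.18 per troy ounce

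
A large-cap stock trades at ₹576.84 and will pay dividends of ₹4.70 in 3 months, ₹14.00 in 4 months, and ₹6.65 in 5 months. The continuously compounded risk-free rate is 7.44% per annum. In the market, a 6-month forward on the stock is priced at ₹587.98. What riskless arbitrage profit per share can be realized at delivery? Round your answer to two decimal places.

PV(dividends) I = 4.70·e^(−0.0744·3/12) + 14.00·e^(−0.0744·4/12) + 6.65·e^(−0.0744·5/12) = 24.7175
Fair forward F* = (S − I)·e^(rT) = (576.84 − 24.7175)·e^0.037200 = 552.1225 × 1.037901 = 573.0485
Market ₹587.98 > fair 573.0485: forward overpriced → cash-and-carry (borrow at r, buy the stock and collect the dividends, short the forward).
Profit at T = |F_mkt − F*| = |587.98 − 573.0485| = ₹14.93 per share

₹14.93 per share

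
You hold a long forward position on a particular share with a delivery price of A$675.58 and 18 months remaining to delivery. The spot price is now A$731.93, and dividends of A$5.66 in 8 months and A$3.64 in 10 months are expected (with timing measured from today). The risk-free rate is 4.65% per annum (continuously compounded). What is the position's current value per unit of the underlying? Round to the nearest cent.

A$92.88

PV(remaining dividends) I = 5.66·e^(−0.0465·8/12) + 3.64·e^(−0.0465·10/12) = 8.9889
Current forward F = (S − I)·e^(rT) = (731.93 − 8.9889)·e^(0.0465·18/12) = 722.9411 × 1.072240 = 775.1664
Value (long) = (F − K)·e^(−rT) = (775.1664 − 675.58) × 0.932627 = 92.8770
Value = A$92.88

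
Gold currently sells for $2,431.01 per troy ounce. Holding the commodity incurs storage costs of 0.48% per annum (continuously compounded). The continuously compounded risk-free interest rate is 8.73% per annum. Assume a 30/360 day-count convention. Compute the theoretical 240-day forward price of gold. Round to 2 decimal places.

$2,584.95 per troy ounce

Net carry = r + u − y = 0.0873 + 0.0048 − 0.0000 = 0.0921
F = S·e^((r+u−y)T) = 2431.01 · e^(0.0921 × 240/360) = 2431.01 · e^0.06140000
= 2431.01 × 1.06332416 = $2,584.95 per troy ounce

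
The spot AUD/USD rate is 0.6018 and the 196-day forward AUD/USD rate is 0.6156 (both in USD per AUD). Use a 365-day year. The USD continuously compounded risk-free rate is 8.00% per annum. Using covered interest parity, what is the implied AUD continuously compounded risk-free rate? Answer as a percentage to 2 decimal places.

F = S·e^((r_USD − r_AUD)T) ⇒ r_AUD = r_USD − ln(F/S)/T
ln(0.6156/0.6018) = 0.022672; /(196/365) = 0.042221
r_AUD = 0.0800 − 0.042221 = 0.037779
r_AUD = 3.78%

3.78%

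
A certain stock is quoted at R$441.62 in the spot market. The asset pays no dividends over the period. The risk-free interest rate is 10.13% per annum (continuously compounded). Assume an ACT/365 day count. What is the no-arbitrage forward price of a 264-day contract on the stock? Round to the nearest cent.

R$475.19

F = S·e^(rT) = 441.62 · e^(0.1013 × 264/365)
= 441.62 · e^0.073269 = 441.62 × 1.076020
F = R$475.19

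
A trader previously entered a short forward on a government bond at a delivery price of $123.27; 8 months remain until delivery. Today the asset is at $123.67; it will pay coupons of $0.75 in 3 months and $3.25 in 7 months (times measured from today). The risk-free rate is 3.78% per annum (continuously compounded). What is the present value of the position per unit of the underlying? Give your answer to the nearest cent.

$0.45

PV(remaining coupons) I = 0.75·e^(−0.0378·3/12) + 3.25·e^(−0.0378·7/12) = 3.9221
Current forward F = (S − I)·e^(rT) = (123.67 − 3.9221)·e^(0.0378·8/12) = 119.7479 × 1.025520 = 122.8039
Value (long) = (F − K)·e^(−rT) = (122.8039 − 123.27) × 0.975115 = -0.4545
Short position value = −(long value) = $0.45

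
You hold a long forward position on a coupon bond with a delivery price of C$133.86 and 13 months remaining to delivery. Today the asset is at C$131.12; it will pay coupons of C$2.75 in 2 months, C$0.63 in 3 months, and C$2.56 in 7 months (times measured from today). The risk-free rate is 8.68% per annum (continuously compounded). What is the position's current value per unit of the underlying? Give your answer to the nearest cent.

PV(remaining coupons) I = 2.75·e^(−0.0868·2/12) + 0.63·e^(−0.0868·3/12) + 2.56·e^(−0.0868·7/12) = 5.7606
Current forward F = (S − I)·e^(rT) = (131.12 − 5.7606)·e^(0.0868·13/12) = 125.3594 × 1.098596 = 137.7193
Value (long) = (F − K)·e^(−rT) = (137.7193 − 133.86) × 0.910252 = 3.5129
Value = C$3.51

C$3.51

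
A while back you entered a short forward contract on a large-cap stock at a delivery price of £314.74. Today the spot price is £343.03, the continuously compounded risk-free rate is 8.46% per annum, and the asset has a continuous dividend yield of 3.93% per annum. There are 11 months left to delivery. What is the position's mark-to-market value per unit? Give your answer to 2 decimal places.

-£39.64

Current fair forward for the remaining 11 months: F = S·e^((r − q)·T), (r − q) = 0.0846 − 0.0393 = 0.0453
F = 343.03 · e^(0.0453 × 11/12) = 343.03 × 1.042399 = 357.5741
Value of long forward = (F − K)·e^(−rT) = (357.5741 − 314.74) · e^(−0.0846·11/12)
= 42.8341 × 0.925381 = 39.64
Short position value = −(long value) = -£39.64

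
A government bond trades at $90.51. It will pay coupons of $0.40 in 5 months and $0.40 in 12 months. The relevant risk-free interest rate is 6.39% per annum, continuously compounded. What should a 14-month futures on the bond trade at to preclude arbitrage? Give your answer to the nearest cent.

PV(coupons) I = 0.40·e^(−0.0639·5/12) + 0.40·e^(−0.0639·12/12)
I = 0.3895 + 0.3752 = 0.7647
F = (S − I)·e^(rT) = (90.51 − 0.7647) · e^(0.0639·14/12)
= 89.7453 · e^0.074550 = 89.7453 × 1.077399 = $96.69

$96.69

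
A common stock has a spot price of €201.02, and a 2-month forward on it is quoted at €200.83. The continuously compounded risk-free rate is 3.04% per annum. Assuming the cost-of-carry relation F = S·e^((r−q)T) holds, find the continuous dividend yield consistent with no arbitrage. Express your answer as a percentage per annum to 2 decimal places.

3.61%

From F = S·e^((r−q)T): (r − q) = ln(F/S)/T
ln(200.83/201.02) = ln(0.999055) = -0.000945
(r − q) = -0.000945 / (2/12) = -0.005670
q = r − ln(F/S)/T = 0.0304 + 0.005670 = 0.036070
q = 3.61%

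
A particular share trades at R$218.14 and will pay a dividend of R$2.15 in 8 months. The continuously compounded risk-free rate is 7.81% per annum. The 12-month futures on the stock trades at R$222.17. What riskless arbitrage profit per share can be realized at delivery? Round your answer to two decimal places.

R$11.48 per share

PV(dividends) I = 2.15·e^(−0.0781·8/12) = 2.0409
Fair futures F* = (S − I)·e^(rT) = (218.14 − 2.0409)·e^0.078100 = 216.0991 × 1.081231 = 233.6530
Market R$222.17 < fair 233.6530: forward underpriced → reverse cash-and-carry (short the stock, invest proceeds at r, pay the dividends, go long the forward).
Profit at T = |F_mkt − F*| = |222.17 − 233.6530| = R$11.48 per share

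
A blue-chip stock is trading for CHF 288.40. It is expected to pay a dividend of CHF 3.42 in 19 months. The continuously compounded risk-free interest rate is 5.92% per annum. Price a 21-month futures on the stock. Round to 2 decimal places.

CHF 316.43

PV(dividends) I = 3.42·e^(−0.0592·19/12)
I = 3.1140
F = (S − I)·e^(rT) = (288.40 − 3.1140) · e^(0.0592·21/12)
= 285.2860 · e^0.103600 = 285.2860 × 1.109157 = CHF 316.43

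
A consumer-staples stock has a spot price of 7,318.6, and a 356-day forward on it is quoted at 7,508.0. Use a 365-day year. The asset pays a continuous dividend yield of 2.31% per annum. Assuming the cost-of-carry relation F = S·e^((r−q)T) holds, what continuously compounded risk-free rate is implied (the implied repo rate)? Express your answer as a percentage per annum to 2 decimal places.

4.93%

From F = S·e^((r−q)T): (r − q) = ln(F/S)/T
ln(7508.0/7318.6) = ln(1.025879) = 0.025550
(r − q) = 0.025550 / (356/365) = 0.026196
r = ln(F/S)/T + q = 0.026196 + 0.0231 = 0.049296
r = 4.93%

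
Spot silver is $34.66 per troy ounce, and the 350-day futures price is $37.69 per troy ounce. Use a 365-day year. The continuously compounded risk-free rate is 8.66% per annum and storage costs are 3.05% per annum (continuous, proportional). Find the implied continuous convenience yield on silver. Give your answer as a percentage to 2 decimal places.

2.97%

F = S·e^((r+u−y)T) ⇒ (r+u−y) = ln(F/S)/T
ln(37.69/34.66) = 0.083809; /T ⇒ 0.087401
y = r + u − ln(F/S)/T = 0.0866 + 0.0305 − 0.087401 = 0.029699
y = 2.97%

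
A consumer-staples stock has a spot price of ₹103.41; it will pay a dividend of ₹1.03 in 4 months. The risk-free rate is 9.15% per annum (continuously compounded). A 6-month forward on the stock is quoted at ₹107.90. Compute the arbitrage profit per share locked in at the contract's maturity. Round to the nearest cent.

PV(dividends) I = 1.03·e^(−0.0915·4/12) = 0.9991
Fair forward F* = (S − I)·e^(rT) = (103.41 − 0.9991)·e^0.045750 = 102.4109 × 1.046813 = 107.2051
Market ₹107.90 > fair 107.2051: forward overpriced → cash-and-carry (borrow at r, buy the stock and collect the dividends, short the forward).
Profit at T = |F_mkt − F*| = |107.90 − 107.2051| = ₹0.69 per share

₹0.69 per share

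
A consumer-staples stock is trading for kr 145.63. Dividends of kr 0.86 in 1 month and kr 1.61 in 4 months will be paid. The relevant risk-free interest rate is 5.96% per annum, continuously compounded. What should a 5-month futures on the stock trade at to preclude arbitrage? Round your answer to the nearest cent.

PV(dividends) I = 0.86·e^(−0.0596·1/12) + 1.61·e^(−0.0596·4/12)
I = 0.8557 + 1.5783 = 2.4340
F = (S − I)·e^(rT) = (145.63 − 2.4340) · e^(0.0596·5/12)
= 143.1960 · e^0.024833 = 143.1960 × 1.025144 = kr 146.80

kr 146.80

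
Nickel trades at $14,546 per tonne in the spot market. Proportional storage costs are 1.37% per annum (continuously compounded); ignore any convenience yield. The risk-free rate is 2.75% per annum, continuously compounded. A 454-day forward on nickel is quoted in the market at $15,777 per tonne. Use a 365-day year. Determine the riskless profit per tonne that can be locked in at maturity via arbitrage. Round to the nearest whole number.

$466 per tonne

Fair forward: F* = S·e^(carry·T), with carry = (r + u) = 0.0275 + 0.0137 = 0.0412
F* = 14546 · e^(0.0412 × 454/365) = 14546 · e^0.051246 = 14546 × 1.052582 = $15310.8578
Market $15777 > fair $15310.8578: forward overpriced → cash-and-carry (buy spot, short the forward).
At maturity, profit = |F_mkt − F*| = |15777 − 15310.8578| = $466 per tonne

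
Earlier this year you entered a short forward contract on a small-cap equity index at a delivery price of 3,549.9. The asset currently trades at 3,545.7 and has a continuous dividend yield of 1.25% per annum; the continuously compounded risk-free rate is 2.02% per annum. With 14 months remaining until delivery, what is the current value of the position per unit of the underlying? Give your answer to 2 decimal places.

-27.15

Current fair forward for the remaining 14 months: F = S·e^((r − q)·T), (r − q) = 0.0202 − 0.0125 = 0.0077
F = 3545.7 · e^(0.0077 × 14/12) = 3545.7 × 1.00902380 = 3577.6957
Value of long forward = (F − K)·e^(−rT) = (3577.6957 − 3549.9) · e^(−0.0202·14/12)
= 27.7957 × 0.97670886 = 27.15
Short position value = −(long value) = -27.15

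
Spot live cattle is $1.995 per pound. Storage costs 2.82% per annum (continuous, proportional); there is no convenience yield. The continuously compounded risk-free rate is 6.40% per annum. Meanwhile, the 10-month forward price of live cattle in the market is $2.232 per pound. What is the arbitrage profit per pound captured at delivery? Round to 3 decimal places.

Fair forward: F* = S·e^(carry·T), with carry = (r + u) = 0.0640 + 0.0282 = 0.0922
F* = 1.995 · e^(0.0922 × 10/12) = 1.995 · e^0.076833 = 1.995 × 1.079862 = $2.1543
Market $2.232 > fair $2.1543: forward overpriced → cash-and-carry (buy spot, short the forward).
At maturity, profit = |F_mkt − F*| = |2.232 − 2.1543| = $0.078 per pound

$0.078 per pound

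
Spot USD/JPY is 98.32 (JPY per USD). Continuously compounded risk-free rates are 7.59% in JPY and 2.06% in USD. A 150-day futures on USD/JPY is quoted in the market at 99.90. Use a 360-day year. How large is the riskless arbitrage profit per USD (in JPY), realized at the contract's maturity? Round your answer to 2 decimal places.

0.71 per USD (in JPY)

Fair futures: F* = S·e^(carry·T), with carry = (r_JPY − r_USD) = 0.0759 − 0.0206 = 0.0553
F* = 98.32 · e^(0.0553 × 150/360) = 98.32 · e^0.023042 = 98.32 × 1.023310 = 100.6118
Market 99.90 < fair 100.6118: forward underpriced → reverse cash-and-carry (short spot, go long the forward).
At maturity, profit = |F_mkt − F*| = |99.90 − 100.6118| = 0.71 per USD (in JPY)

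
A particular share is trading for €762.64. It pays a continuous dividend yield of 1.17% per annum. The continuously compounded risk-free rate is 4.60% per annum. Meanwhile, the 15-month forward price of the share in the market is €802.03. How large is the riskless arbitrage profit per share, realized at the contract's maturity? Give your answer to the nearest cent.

Fair forward: F* = S·e^(carry·T), with carry = (r − q) = 0.0460 − 0.0117 = 0.0343
F* = 762.64 · e^(0.0343 × 15/12) = 762.64 · e^0.042875 = 762.64 × 1.043807 = €796.0490
Market €802.03 > fair €796.0490: forward overpriced → cash-and-carry (buy spot, short the forward).
At maturity, profit = |F_mkt − F*| = |802.03 − 796.0490| = €5.98 per share

€5.98 per share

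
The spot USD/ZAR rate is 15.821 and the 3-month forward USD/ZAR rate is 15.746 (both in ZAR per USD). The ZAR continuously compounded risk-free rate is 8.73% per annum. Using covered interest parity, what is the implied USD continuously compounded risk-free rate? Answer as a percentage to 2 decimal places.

10.63%

F = S·e^((r_ZAR − r_USD)T) ⇒ r_USD = r_ZAR − ln(F/S)/T
ln(15.746/15.821) = -0.004752; /(3/12) = -0.019008
r_USD = 0.0873 + 0.019008 = 0.106308
r_USD = 10.63%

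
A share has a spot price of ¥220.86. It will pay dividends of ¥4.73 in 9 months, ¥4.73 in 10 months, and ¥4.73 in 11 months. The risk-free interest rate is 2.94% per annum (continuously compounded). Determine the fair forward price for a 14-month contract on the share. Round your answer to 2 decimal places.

¥214.24

PV(dividends) I = 4.73·e^(−0.0294·9/12) + 4.73·e^(−0.0294·10/12) + 4.73·e^(−0.0294·11/12)
I = 4.6268 + 4.6155 + 4.6042 = 13.8465
F = (S − I)·e^(rT) = (220.86 − 13.8465) · e^(0.0294·14/12)
= 207.0135 · e^0.034300 = 207.0135 × 1.034895 = ¥214.24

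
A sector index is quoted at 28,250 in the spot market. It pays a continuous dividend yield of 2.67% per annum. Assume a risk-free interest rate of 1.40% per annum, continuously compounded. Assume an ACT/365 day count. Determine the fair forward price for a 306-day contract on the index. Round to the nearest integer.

27,951

F = S·e^((r − q)T) = 28250 · e^((0.0140 − 0.0267) × 306/365)
= 28250 · e^-0.010647 = 28250 × 0.989409
F = 27,951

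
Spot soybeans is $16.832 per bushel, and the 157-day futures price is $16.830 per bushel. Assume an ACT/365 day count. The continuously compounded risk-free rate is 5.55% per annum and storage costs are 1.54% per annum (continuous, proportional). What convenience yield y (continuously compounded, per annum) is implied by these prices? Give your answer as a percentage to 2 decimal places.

F = S·e^((r+u−y)T) ⇒ (r+u−y) = ln(F/S)/T
ln(16.830/16.832) = -0.000119; /T ⇒ -0.000277
y = r + u − ln(F/S)/T = 0.0555 + 0.0154 + 0.000277 = 0.071177
y = 7.12%

7.12%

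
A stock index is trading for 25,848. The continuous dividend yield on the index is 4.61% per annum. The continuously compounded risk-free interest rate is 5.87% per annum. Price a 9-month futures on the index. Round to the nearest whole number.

26,093

F = S·e^((r − q)T) = 25848 · e^((0.0587 − 0.0461) × 9/12)
= 25848 · e^0.009450 = 25848 × 1.009495
F = 26,093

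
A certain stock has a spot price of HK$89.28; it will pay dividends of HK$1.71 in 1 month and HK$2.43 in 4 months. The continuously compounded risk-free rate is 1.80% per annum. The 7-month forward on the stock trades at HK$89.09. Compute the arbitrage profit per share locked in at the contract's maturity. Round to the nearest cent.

PV(dividends) I = 1.71·e^(−0.0180·1/12) + 2.43·e^(−0.0180·4/12) = 4.1229
Fair forward F* = (S − I)·e^(rT) = (89.28 − 4.1229)·e^0.010500 = 85.1571 × 1.010555 = 86.0559
Market HK$89.09 > fair 86.0559: forward overpriced → cash-and-carry (borrow at r, buy the stock and collect the dividends, short the forward).
Profit at T = |F_mkt − F*| = |89.09 − 86.0559| = HK$3.03 per share

HK$3.03 per share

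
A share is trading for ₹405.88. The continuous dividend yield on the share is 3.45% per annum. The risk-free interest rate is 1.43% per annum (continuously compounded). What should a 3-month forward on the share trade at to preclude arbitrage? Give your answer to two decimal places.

₹403.84

F = S·e^((r − q)T) = 405.88 · e^((0.0143 − 0.0345) × 3/12)
= 405.88 · e^-0.005050 = 405.88 × 0.994963
F = ₹403.84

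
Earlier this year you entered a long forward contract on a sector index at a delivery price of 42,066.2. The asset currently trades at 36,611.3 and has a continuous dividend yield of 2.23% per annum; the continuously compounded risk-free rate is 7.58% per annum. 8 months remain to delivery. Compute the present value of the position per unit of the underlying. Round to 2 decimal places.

Current fair forward for the remaining 8 months: F = S·e^((r − q)·T), (r − q) = 0.0758 − 0.0223 = 0.0535
F = 36611.3 · e^(0.0535 × 8/12) = 36611.3 × 1.03631035 = 37940.6691
Value of long forward = (F − K)·e^(−rT) = (37940.6691 − 42066.2) · e^(−0.0758·8/12)
= -4125.5309 × 0.95072224 = -3922.23

-3922.23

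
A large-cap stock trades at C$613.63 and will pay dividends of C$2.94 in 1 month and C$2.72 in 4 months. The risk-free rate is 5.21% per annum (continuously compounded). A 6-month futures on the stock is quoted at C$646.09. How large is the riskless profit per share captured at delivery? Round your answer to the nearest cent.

PV(dividends) I = 2.94·e^(−0.0521·1/12) + 2.72·e^(−0.0521·4/12) = 5.6004
Fair futures F* = (S − I)·e^(rT) = (613.63 − 5.6004)·e^0.026050 = 608.0296 × 1.026392 = 624.0767
Market C$646.09 > fair 624.0767: forward overpriced → cash-and-carry (borrow at r, buy the stock and collect the dividends, short the forward).
Profit at T = |F_mkt − F*| = |646.09 − 624.0767| = C$22.01 per share

C$22.01 per share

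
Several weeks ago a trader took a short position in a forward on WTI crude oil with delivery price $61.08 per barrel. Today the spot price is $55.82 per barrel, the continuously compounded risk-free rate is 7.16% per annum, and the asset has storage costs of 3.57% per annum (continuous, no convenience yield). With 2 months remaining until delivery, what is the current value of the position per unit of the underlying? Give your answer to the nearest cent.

$4.20 per barrel

Current fair forward for the remaining 2 months: F = S·e^((r + u)·T), (r + u) = 0.0716 + 0.0357 = 0.1073
F = 55.82 · e^(0.1073 × 2/12) = 55.82 × 1.018044 = 56.8272
Value of long forward = (F − K)·e^(−rT) = (56.8272 − 61.08) · e^(−0.0716·2/12)
= -4.2528 × 0.988138 = -4.20
Short position value = −(long value) = $4.20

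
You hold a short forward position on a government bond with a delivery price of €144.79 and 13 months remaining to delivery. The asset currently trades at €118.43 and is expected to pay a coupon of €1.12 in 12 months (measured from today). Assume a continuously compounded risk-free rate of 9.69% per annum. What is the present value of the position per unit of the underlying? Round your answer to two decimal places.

€12.95

PV(remaining coupons) I = 1.12·e^(−0.0969·12/12) = 1.0166
Current forward F = (S − I)·e^(rT) = (118.43 − 1.0166)·e^(0.0969·13/12) = 117.4134 × 1.110683 = 130.4091
Value (long) = (F − K)·e^(−rT) = (130.4091 − 144.79) × 0.900347 = -12.9478
Short position value = −(long value) = €12.95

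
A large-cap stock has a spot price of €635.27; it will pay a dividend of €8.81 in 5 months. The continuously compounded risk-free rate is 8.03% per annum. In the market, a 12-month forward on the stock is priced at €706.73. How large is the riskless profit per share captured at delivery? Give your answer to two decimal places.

PV(dividends) I = 8.81·e^(−0.0803·5/12) = 8.5201
Fair forward F* = (S − I)·e^(rT) = (635.27 − 8.5201)·e^0.080300 = 626.7499 × 1.083612 = 679.1537
Market €706.73 > fair 679.1537: forward overpriced → cash-and-carry (borrow at r, buy the stock and collect the dividends, short the forward).
Profit at T = |F_mkt − F*| = |706.73 − 679.1537| = €27.58 per share

€27.58 per share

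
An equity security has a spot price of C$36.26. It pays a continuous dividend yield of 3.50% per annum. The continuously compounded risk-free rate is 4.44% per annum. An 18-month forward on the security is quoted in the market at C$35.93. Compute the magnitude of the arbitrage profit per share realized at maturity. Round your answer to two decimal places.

Fair forward: F* = S·e^(carry·T), with carry = (r − q) = 0.0444 − 0.0350 = 0.0094
F* = 36.26 · e^(0.0094 × 18/12) = 36.26 · e^0.014100 = 36.26 × 1.014200 = C$36.7749
Market C$35.93 < fair C$36.7749: forward underpriced → reverse cash-and-carry (short spot, go long the forward).
At maturity, profit = |F_mkt − F*| = |35.93 − 36.7749| = C$0.84 per share

C$0.84 per share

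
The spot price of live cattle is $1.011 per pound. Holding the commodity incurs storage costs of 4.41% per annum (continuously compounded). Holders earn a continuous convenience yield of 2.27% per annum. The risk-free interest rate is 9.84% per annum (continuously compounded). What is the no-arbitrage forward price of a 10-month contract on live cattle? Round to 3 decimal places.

$1.117 per pound

Net carry = r + u − y = 0.0984 + 0.0441 − 0.0227 = 0.1198
F = S·e^((r+u−y)T) = 1.011 · e^(0.1198 × 10/12) = 1.011 · e^0.099833
= 1.011 × 1.104986 = $1.117 per pound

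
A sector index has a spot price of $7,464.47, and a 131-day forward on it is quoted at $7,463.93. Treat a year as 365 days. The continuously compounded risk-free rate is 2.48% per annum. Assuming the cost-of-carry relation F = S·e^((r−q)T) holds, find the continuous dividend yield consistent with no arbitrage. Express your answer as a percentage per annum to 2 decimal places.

From F = S·e^((r−q)T): (r − q) = ln(F/S)/T
ln(7463.93/7464.47) = ln(0.999928) = -0.000072
(r − q) = -0.000072 / (131/365) = -0.000201
q = r − ln(F/S)/T = 0.0248 + 0.000201 = 0.025001
q = 2.50%

2.50%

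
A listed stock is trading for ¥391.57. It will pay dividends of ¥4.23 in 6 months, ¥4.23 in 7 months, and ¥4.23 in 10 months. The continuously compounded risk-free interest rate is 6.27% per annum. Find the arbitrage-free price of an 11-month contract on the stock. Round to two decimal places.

¥401.82

PV(dividends) I = 4.23·e^(−0.0627·6/12) + 4.23·e^(−0.0627·7/12) + 4.23·e^(−0.0627·10/12)
I = 4.0994 + 4.0781 + 4.0147 = 12.1922
F = (S − I)·e^(rT) = (391.57 − 12.1922) · e^(0.0627·11/12)
= 379.3778 · e^0.057475 = 379.3778 × 1.059159 = ¥401.82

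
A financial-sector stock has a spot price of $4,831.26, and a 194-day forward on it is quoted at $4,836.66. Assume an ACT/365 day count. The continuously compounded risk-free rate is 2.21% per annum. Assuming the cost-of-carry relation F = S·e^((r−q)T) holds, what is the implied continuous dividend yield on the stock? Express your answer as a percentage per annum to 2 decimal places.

From F = S·e^((r−q)T): (r − q) = ln(F/S)/T
ln(4836.66/4831.26) = ln(1.001118) = 0.001117
(r − q) = 0.001117 / (194/365) = 0.002102
q = r − ln(F/S)/T = 0.0221 − 0.002102 = 0.019998
q = 2.00%

2.00%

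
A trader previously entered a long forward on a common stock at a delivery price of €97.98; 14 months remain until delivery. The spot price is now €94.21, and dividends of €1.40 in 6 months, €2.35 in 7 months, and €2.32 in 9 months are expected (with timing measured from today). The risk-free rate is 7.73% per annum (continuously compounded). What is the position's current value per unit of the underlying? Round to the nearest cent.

PV(remaining dividends) I = 1.40·e^(−0.0773·6/12) + 2.35·e^(−0.0773·7/12) + 2.32·e^(−0.0773·9/12) = 5.7826
Current forward F = (S − I)·e^(rT) = (94.21 − 5.7826)·e^(0.0773·14/12) = 88.4274 × 1.094375 = 96.7727
Value (long) = (F − K)·e^(−rT) = (96.7727 − 97.98) × 0.913764 = -1.1032
Value = -€1.10

-€1.10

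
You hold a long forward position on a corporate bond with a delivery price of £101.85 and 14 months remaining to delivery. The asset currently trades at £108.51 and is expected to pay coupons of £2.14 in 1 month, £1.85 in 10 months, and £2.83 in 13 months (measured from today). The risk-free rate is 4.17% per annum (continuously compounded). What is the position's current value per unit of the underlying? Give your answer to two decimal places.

PV(remaining coupons) I = 2.14·e^(−0.0417·1/12) + 1.85·e^(−0.0417·10/12) + 2.83·e^(−0.0417·13/12) = 6.6244
Current forward F = (S − I)·e^(rT) = (108.51 − 6.6244)·e^(0.0417·14/12) = 101.8856 × 1.049853 = 106.9649
Value (long) = (F − K)·e^(−rT) = (106.9649 − 101.85) × 0.952514 = 4.8720
Value = £4.87

£4.87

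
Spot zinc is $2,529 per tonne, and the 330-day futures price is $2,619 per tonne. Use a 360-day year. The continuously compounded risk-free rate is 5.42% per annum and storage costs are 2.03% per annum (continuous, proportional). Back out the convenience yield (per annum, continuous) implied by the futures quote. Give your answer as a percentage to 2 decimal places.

3.64%

F = S·e^((r+u−y)T) ⇒ (r+u−y) = ln(F/S)/T
ln(2619/2529) = 0.034969; /T ⇒ 0.038148
y = r + u − ln(F/S)/T = 0.0542 + 0.0203 − 0.038148 = 0.036352
y = 3.64%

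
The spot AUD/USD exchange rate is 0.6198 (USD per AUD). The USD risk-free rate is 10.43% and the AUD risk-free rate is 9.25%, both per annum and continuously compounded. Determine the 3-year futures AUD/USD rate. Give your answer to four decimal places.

F = S·e^((r_USD − r_AUD)T) = 0.6198 · e^((0.1043 − 0.0925) × 3)
= 0.6198 · e^0.035400 = 0.6198 × 1.036034
F = 0.6421 USD per AUD

0.6421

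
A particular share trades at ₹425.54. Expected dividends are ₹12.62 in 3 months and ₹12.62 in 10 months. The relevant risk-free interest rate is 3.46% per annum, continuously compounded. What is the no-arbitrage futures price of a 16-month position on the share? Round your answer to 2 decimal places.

₹419.69

PV(dividends) I = 12.62·e^(−0.0346·3/12) + 12.62·e^(−0.0346·10/12)
I = 12.5113 + 12.2613 = 24.7726
F = (S − I)·e^(rT) = (425.54 − 24.7726) · e^(0.0346·16/12)
= 400.7674 · e^0.046133 = 400.7674 × 1.047214 = ₹419.69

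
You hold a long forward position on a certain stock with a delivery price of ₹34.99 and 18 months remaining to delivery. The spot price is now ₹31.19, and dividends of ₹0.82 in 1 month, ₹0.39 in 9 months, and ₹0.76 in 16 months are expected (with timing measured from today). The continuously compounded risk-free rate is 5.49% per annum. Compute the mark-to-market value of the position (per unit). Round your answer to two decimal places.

-₹2.93

PV(remaining dividends) I = 0.82·e^(−0.0549·1/12) + 0.39·e^(−0.0549·9/12) + 0.76·e^(−0.0549·16/12) = 1.8969
Current forward F = (S − I)·e^(rT) = (31.19 − 1.8969)·e^(0.0549·18/12) = 29.2931 × 1.085836 = 31.8075
Value (long) = (F − K)·e^(−rT) = (31.8075 − 34.99) × 0.920950 = -2.9309
Value = -₹2.93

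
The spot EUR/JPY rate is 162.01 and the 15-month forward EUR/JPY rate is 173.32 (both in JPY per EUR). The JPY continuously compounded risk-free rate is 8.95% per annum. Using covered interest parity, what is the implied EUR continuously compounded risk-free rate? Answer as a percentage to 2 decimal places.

3.55%

F = S·e^((r_JPY − r_EUR)T) ⇒ r_EUR = r_JPY − ln(F/S)/T
ln(173.32/162.01) = 0.067482; /(15/12) = 0.053986
r_EUR = 0.0895 − 0.053986 = 0.035514
r_EUR = 3.55%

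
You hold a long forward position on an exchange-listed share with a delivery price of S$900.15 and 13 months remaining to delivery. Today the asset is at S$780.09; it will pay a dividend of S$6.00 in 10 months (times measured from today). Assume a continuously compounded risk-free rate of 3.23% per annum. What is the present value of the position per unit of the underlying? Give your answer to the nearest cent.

-S$94.95

PV(remaining dividends) I = 6.00·e^(−0.0323·10/12) = 5.8407
Current forward F = (S − I)·e^(rT) = (780.09 − 5.8407)·e^(0.0323·13/12) = 774.2493 × 1.035611 = 801.8211
Value (long) = (F − K)·e^(−rT) = (801.8211 − 900.15) × 0.965613 = -94.9477
Value = -S$94.95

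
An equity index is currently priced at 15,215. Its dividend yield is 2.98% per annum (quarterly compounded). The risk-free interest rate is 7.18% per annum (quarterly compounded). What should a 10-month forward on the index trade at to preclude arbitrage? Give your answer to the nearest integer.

F = S · (1+r/4)^(4T) / (1+q/4)^(4T)
= 15215 × 1.061096 / 1.025050 = 15215 × 1.035165
F = 15,750

15,750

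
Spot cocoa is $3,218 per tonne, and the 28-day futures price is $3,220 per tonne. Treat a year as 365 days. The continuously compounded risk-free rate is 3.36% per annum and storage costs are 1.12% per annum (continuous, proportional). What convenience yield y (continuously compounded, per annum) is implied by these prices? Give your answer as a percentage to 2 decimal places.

F = S·e^((r+u−y)T) ⇒ (r+u−y) = ln(F/S)/T
ln(3220/3218) = 0.000621; /T ⇒ 0.008095
y = r + u − ln(F/S)/T = 0.0336 + 0.0112 − 0.008095 = 0.036705
y = 3.67%

3.67%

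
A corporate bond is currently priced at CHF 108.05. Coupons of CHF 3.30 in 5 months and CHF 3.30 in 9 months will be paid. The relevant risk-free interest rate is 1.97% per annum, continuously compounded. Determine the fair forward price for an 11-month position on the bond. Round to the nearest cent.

PV(coupons) I = 3.30·e^(−0.0197·5/12) + 3.30·e^(−0.0197·9/12)
I = 3.2730 + 3.2516 = 6.5246
F = (S − I)·e^(rT) = (108.05 − 6.5246) · e^(0.0197·11/12)
= 101.5254 · e^0.018058 = 101.5254 × 1.018222 = CHF 103.38

CHF 103.38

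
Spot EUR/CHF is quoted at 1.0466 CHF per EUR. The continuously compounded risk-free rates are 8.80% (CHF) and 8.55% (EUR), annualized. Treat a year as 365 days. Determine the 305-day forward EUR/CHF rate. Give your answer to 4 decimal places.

1.0488

F = S·e^((r_CHF − r_EUR)T) = 1.0466 · e^((0.0880 − 0.0855) × 305/365)
= 1.0466 · e^0.002089 = 1.0466 × 1.002091
F = 1.0488 CHF per EUR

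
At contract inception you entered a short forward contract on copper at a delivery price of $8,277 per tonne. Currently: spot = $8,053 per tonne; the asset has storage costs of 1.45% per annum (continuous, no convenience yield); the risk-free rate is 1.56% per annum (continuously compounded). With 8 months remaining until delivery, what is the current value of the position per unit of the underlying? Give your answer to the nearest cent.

$60.14 per tonne

Current fair forward for the remaining 8 months: F = S·e^((r + u)·T), (r + u) = 0.0156 + 0.0145 = 0.0301
F = 8053 · e^(0.0301 × 8/12) = 8053 × 1.02026936 = 8216.2292
Value of long forward = (F − K)·e^(−rT) = (8216.2292 − 8277) · e^(−0.0156·8/12)
= -60.7708 × 0.98965389 = -60.14
Short position value = −(long value) = $60.14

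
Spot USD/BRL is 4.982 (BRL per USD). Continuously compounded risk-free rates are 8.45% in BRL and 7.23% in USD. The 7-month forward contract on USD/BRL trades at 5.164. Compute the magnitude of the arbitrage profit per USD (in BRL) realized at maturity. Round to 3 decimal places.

Fair forward: F* = S·e^(carry·T), with carry = (r_BRL − r_USD) = 0.0845 − 0.0723 = 0.0122
F* = 4.982 · e^(0.0122 × 7/12) = 4.982 · e^0.007117 = 4.982 × 1.007142 = 5.0176
Market 5.164 > fair 5.0176: forward overpriced → cash-and-carry (buy spot, short the forward).
At maturity, profit = |F_mkt − F*| = |5.164 − 5.0176| = 0.146 per USD (in BRL)

0.146 per USD (in BRL)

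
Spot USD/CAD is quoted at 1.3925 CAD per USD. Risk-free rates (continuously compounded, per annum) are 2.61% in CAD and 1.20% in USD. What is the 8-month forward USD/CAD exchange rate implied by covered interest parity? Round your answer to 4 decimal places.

1.4057

F = S·e^((r_CAD − r_USD)T) = 1.3925 · e^((0.0261 − 0.0120) × 8/12)
= 1.3925 · e^0.009400 = 1.3925 × 1.009444
F = 1.4057 CAD per USD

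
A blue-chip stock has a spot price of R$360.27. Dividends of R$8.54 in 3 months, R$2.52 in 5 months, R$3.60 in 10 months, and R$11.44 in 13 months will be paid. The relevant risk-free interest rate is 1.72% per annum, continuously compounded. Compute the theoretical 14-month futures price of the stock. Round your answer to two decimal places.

PV(dividends) I = 8.54·e^(−0.0172·3/12) + 2.52·e^(−0.0172·5/12) + 3.60·e^(−0.0172·10/12) + 11.44·e^(−0.0172·13/12)
I = 8.5034 + 2.5020 + 3.5488 + 11.2288 = 25.7830
F = (S − I)·e^(rT) = (360.27 − 25.7830) · e^(0.0172·14/12)
= 334.4870 · e^0.020067 = 334.4870 × 1.020270 = R$341.27

R$341.27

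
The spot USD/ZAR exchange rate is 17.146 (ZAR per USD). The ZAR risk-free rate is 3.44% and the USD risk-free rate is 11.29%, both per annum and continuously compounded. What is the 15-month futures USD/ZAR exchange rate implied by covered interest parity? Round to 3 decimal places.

15.543

F = S·e^((r_ZAR − r_USD)T) = 17.146 · e^((0.0344 − 0.1129) × 15/12)
= 17.146 · e^-0.098125 = 17.146 × 0.906536
F = 15.543 ZAR per USD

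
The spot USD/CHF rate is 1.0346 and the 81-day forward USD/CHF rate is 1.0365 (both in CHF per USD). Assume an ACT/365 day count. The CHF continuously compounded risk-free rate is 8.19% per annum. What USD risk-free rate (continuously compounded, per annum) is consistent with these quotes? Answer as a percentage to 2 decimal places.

F = S·e^((r_CHF − r_USD)T) ⇒ r_USD = r_CHF − ln(F/S)/T
ln(1.0365/1.0346) = 0.001835; /(81/365) = 0.008269
r_USD = 0.0819 − 0.008269 = 0.073631
r_USD = 7.36%

7.36%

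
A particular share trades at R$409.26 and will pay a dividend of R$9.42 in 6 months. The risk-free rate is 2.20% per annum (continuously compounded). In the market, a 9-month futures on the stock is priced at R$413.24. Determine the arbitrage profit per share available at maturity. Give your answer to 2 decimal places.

R$6.64 per share

PV(dividends) I = 9.42·e^(−0.0220·6/12) = 9.3169
Fair futures F* = (S − I)·e^(rT) = (409.26 − 9.3169)·e^0.016500 = 399.9431 × 1.016637 = 406.5970
Market R$413.24 > fair 406.5970: forward overpriced → cash-and-carry (borrow at r, buy the stock and collect the dividends, short the forward).
Profit at T = |F_mkt − F*| = |413.24 − 406.5970| = R$6.64 per share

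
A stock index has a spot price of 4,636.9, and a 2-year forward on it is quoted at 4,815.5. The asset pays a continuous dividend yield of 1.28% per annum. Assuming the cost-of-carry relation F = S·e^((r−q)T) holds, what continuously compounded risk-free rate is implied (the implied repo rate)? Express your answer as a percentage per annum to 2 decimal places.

3.17%

From F = S·e^((r−q)T): (r − q) = ln(F/S)/T
ln(4815.5/4636.9) = ln(1.038517) = 0.037794
(r − q) = 0.037794 / (2) = 0.018897
r = ln(F/S)/T + q = 0.018897 + 0.0128 = 0.031697
r = 3.17%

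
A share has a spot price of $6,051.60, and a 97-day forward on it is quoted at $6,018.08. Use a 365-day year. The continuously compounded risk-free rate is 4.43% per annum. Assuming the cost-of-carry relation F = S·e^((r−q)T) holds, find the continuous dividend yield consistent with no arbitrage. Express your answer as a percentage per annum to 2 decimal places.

From F = S·e^((r−q)T): (r − q) = ln(F/S)/T
ln(6018.08/6051.60) = ln(0.994461) = -0.005554
(r − q) = -0.005554 / (97/365) = -0.020899
q = r − ln(F/S)/T = 0.0443 + 0.020899 = 0.065199
q = 6.52%

6.52%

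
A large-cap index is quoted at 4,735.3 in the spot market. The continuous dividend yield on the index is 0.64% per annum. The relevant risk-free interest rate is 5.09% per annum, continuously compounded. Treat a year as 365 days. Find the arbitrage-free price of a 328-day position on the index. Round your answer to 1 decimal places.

4,928.5

F = S·e^((r − q)T) = 4735.3 · e^((0.0509 − 0.0064) × 328/365)
= 4735.3 · e^0.039989 = 4735.3 × 1.040799
F = 4,928.5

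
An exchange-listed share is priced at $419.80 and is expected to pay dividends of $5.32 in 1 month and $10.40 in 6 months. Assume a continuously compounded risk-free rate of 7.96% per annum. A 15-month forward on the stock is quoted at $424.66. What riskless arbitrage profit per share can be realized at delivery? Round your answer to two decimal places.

$22.18 per share

PV(dividends) I = 5.32·e^(−0.0796·1/12) + 10.40·e^(−0.0796·6/12) = 15.2790
Fair forward F* = (S − I)·e^(rT) = (419.80 − 15.2790)·e^0.099500 = 404.5210 × 1.104618 = 446.8412
Market $424.66 < fair 446.8412: forward underpriced → reverse cash-and-carry (short the stock, invest proceeds at r, pay the dividends, go long the forward).
Profit at T = |F_mkt − F*| = |424.66 − 446.8412| = $22.18 per share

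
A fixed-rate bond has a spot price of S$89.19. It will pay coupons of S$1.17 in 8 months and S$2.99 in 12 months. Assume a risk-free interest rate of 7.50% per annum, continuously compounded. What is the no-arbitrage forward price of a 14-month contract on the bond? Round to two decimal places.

S$93.10

PV(coupons) I = 1.17·e^(−0.0750·8/12) + 2.99·e^(−0.0750·12/12)
I = 1.1129 + 2.7740 = 3.8869
F = (S − I)·e^(rT) = (89.19 − 3.8869) · e^(0.0750·14/12)
= 85.3031 · e^0.087500 = 85.3031 × 1.091442 = S$93.10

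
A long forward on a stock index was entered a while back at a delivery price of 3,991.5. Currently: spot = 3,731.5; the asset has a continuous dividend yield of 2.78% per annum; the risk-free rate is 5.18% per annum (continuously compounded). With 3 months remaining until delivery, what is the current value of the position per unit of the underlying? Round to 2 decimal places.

-234.49

Current fair forward for the remaining 3 months: F = S·e^((r − q)·T), (r − q) = 0.0518 − 0.0278 = 0.0240
F = 3731.5 · e^(0.0240 × 3/12) = 3731.5 × 1.00601804 = 3753.9563
Value of long forward = (F − K)·e^(−rT) = (3753.9563 − 3991.5) · e^(−0.0518·3/12)
= -237.5437 × 0.98713349 = -234.49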